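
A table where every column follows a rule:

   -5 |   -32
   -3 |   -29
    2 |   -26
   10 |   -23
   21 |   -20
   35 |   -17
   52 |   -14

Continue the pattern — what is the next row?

72  -11

First component goes -5, -3, 2, 10, 21, 35, 52 → 72 (differences are 2, 5, 8, … (increasing by 3 each time)).
Second component: +3 each step; -32, -29, -26, -23, -20, -17, -14 → -11.
Combining the parts gives 72  -11.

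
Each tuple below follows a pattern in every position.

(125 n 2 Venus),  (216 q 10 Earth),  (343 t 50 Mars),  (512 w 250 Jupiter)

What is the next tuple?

First part: 125, 216, 343, 512 → 729 (perfect cubes: 5³, 6³, 7³, …).
Letter — letters move forward 3 places in the alphabet: n, q, t, w → z.
Third part: ×5 each step, so 2, 10, 50, 250 → 1250.
Planet goes Venus, Earth, Mars, Jupiter → Saturn (runs through the planets Mercury→Neptune).
Putting it together: (729 z 1250 Saturn).

(729 z 1250 Saturn)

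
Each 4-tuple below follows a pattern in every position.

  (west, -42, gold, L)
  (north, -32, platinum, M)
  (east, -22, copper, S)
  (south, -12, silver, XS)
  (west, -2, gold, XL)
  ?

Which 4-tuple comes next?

(north, 8, platinum, L)

For the direction, repeats west → north → east → south: west, north, east, south, west → north.
Second coordinate goes -42, -32, -22, -12, -2 → 8 (+10 each step).
For the metal, repeats gold → platinum → copper → silver: gold, platinum, copper, silver, gold → platinum.
Size goes L, M, S, XS, XL → L (runs backward through clothing sizes XS→XL).
So the next 4-tuple is (north, 8, platinum, L).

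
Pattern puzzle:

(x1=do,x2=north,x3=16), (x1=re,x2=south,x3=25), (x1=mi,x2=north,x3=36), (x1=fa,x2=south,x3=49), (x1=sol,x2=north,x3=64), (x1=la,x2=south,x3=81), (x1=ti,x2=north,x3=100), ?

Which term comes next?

(x1=do,x2=south,x3=121)

X1 goes do, re, mi, fa, sol, la, ti → do (runs through the solfège scale do→ti).
X2 — alternates north ↔ south: north, south, north, south, north, south, north → south.
X3: perfect squares: 4², 5², 6², …, so 16, 25, 36, 49, 64, 81, 100 → 121.
So the next term is (x1=do,x2=south,x3=121).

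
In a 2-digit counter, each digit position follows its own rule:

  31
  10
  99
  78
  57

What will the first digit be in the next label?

First digit: −2 each step, mod 10, so 3, 1, 9, 7, 5 → 3.

3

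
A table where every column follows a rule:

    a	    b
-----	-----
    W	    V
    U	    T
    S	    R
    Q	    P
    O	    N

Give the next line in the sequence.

Column a goes W, U, S, Q, O → M (letters move back 2 places in the alphabet).
Column b: V, T, R, P, N → L (letters move back 2 places in the alphabet).
Combining the parts gives M  L.

M  L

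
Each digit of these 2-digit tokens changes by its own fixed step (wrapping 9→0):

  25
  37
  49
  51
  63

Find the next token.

First digit: 2, 3, 4, 5, 6 → 7 (+1 each step, mod 10).
For the second digit, +2 each step, mod 10: 5, 7, 9, 1, 3 → 5.
Combining the parts gives 75.

75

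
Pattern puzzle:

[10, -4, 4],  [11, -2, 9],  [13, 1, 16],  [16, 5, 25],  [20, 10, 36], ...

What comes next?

[25, 16, 49]

First coordinate: differences are 1, 2, 3, … (increasing by 1 each time), so 10, 11, 13, 16, 20 → 25.
For the second coordinate, differences are 2, 3, 4, … (increasing by 1 each time): -4, -2, 1, 5, 10 → 16.
For the third coordinate, perfect squares: 2², 3², 4², …: 4, 9, 16, 25, 36 → 49.
So the next triple is [25, 16, 49].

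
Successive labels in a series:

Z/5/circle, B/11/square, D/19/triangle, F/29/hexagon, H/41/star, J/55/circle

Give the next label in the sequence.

Letter: letters move forward 2 places in the alphabet, wrapping Z→A, so Z, B, D, F, H, J → L.
Second component — differences are 6, 8, 10, … (increasing by 2 each time): 5, 11, 19, 29, 41, 55 → 71.
Shape goes circle, square, triangle, hexagon, star, circle → square (repeats circle → square → triangle → hexagon → star).
So the next label is L/71/square.

L/71/square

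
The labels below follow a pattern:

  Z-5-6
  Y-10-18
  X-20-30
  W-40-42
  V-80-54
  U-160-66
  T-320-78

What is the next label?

S-640-90

Letter: letters move back 1 place in the alphabet, so Z, Y, X, W, V, U, T → S.
Second component: ×2 each step; 5, 10, 20, 40, 80, 160, 320 → 640.
Third component: 6, 18, 30, 42, 54, 66, 78 → 90 (+12 each step).
Putting it together: S-640-90.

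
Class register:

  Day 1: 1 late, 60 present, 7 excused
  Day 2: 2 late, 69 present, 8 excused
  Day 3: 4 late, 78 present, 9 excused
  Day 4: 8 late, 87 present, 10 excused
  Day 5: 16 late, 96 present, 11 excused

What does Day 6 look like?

For the late, ×2 each step: 1, 2, 4, 8, 16 → 32.
Present — +9 each step: 60, 69, 78, 87, 96 → 105.
Excused: 7, 8, 9, 10, 11 → 12 (+1 each step).
Combining the parts gives 32 late, 105 present, 12 excused.

32 late, 105 present, 12 excused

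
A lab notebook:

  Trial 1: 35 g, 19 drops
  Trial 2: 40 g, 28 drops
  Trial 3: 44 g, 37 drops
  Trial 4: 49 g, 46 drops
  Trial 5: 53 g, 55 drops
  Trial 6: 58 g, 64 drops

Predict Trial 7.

62 g, 73 drops

G goes 35, 40, 44, 49, 53, 58 → 62 (alternating steps +5, +4, +5, +4, …).
Drops: +9 each step; 19, 28, 37, 46, 55, 64 → 73.
Combining the parts gives 62 g, 73 drops.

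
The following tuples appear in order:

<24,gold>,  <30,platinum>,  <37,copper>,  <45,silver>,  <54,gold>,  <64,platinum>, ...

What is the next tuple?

First coordinate — differences are 6, 7, 8, … (increasing by 1 each time): 24, 30, 37, 45, 54, 64 → 75.
Metal: repeats gold → platinum → copper → silver; gold, platinum, copper, silver, gold, platinum → copper.
Combining the parts gives <75,copper>.

<75,copper>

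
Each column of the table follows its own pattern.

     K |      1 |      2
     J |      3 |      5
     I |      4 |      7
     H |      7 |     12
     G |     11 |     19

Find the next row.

F  18  31

Letter goes K, J, I, H, G → F (letters move back 1 place in the alphabet).
Second component: 1, 3, 4, 7, 11 → 18 (each term is the sum of the two before it).
Third component: each term is the sum of the two before it, so 2, 5, 7, 12, 19 → 31.
So the next row is F  18  31.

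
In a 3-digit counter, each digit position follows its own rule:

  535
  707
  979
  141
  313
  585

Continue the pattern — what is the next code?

757

First digit: +2 each step, mod 10, so 5, 7, 9, 1, 3, 5 → 7.
Second digit: −3 each step, mod 10, so 3, 0, 7, 4, 1, 8 → 5.
Third digit — +2 each step, mod 10: 5, 7, 9, 1, 3, 5 → 7.
So the next code is 757.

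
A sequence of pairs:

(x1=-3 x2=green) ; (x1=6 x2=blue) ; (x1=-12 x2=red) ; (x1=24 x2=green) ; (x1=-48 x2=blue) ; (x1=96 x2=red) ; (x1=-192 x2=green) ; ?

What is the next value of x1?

384

X1: -3, 6, -12, 24, -48, 96, -192 → 384 (×(-2) each step).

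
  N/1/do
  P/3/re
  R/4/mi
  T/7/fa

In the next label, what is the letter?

Letter: N, P, R, T → V (letters move forward 2 places in the alphabet).

V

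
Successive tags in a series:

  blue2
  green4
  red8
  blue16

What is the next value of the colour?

Colour — repeats blue → green → red: blue, green, red, blue → green.
Second component: ×2 each step; 2, 4, 8, 16 → 32.

green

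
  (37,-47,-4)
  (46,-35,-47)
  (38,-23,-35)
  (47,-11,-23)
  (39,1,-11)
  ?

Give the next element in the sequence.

First slot goes 37, 46, 38, 47, 39 → 48 (alternating steps +9, −8, +9, −8, …).
Second slot: +12 each step; -47, -35, -23, -11, 1 → 13.
Third slot: -4, -47, -35, -23, -11 → 1 (always the previous value of the second slot).
Combining the parts gives (48,13,1).

(48,13,1)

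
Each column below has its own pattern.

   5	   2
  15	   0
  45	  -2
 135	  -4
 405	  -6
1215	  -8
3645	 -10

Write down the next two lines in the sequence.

First component: ×3 each step; 5, 15, 45, 135, 405, 1215, 3645 → 10935 → 32805.
Second component: −2 each step; 2, 0, -2, -4, -6, -8, -10 → -12 → -14.
Putting the parts together: 10935  -12 and then 32805  -14.

10935  -12; 32805  -14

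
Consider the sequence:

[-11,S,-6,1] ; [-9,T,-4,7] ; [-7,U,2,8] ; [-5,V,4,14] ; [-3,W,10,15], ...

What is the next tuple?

First value: -11, -9, -7, -5, -3 → -1 (+2 each step).
Letter: letters move forward 1 place in the alphabet; S, T, U, V, W → X.
Third value — alternating steps +2, +6, +2, +6, …: -6, -4, 2, 4, 10 → 12.
Fourth value: alternating steps +6, +1, +6, +1, …; 1, 7, 8, 14, 15 → 21.
Putting it together: [-1,X,12,21].

[-1,X,12,21]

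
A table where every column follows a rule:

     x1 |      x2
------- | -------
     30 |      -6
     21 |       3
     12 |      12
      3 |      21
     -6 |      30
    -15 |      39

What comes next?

-24  48

Column x1: 30, 21, 12, 3, -6, -15 → -24 (−9 each step).
Column x2 goes -6, 3, 12, 21, 30, 39 → 48 (+9 each step).
Combining the parts gives -24  48.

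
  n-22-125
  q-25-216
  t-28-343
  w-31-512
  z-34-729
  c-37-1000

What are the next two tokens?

Letter: letters move forward 3 places in the alphabet, wrapping Z→A, so n, q, t, w, z, c → f → i.
For the second component, +3 each step: 22, 25, 28, 31, 34, 37 → 40 → 43.
Third component goes 125, 216, 343, 512, 729, 1000 → 1331 → 1728 (perfect cubes: 5³, 6³, 7³, …).
Putting the parts together: f-40-1331 and then i-43-1728.

f-40-1331 then i-43-1728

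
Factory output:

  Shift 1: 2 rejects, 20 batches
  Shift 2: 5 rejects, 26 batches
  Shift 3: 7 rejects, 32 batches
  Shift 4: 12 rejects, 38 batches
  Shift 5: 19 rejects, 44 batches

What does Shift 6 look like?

Rejects: each term is the sum of the two before it; 2, 5, 7, 12, 19 → 31.
Batches goes 20, 26, 32, 38, 44 → 50 (+6 each step).
So the next line is 31 rejects, 50 batches.

31 rejects, 50 batches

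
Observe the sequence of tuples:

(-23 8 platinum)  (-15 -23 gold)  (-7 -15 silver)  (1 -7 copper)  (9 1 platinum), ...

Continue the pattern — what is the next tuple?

For the first value, +8 each step: -23, -15, -7, 1, 9 → 17.
Second value: always the previous value of the first value; 8, -23, -15, -7, 1 → 9.
Metal: platinum, gold, silver, copper, platinum → gold (repeats platinum → gold → silver → copper).
So the next tuple is (17 9 gold).

(17 9 gold)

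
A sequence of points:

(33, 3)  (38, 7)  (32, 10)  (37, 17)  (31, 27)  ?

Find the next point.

First component: alternating steps +5, −6, +5, −6, …, so 33, 38, 32, 37, 31 → 36.
Second component — each term is the sum of the two before it: 3, 7, 10, 17, 27 → 44.
Combining the parts gives (36, 44).

(36, 44)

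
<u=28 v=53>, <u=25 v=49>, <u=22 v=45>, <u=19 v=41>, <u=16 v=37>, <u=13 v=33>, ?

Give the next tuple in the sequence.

U: −3 each step, so 28, 25, 22, 19, 16, 13 → 10.
V — −4 each step: 53, 49, 45, 41, 37, 33 → 29.
Putting it together: <u=10 v=29>.

<u=10 v=29>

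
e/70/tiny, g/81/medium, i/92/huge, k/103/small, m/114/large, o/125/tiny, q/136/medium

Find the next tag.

s/147/huge

For the letter, letters move forward 2 places in the alphabet: e, g, i, k, m, o, q → s.
Second component goes 70, 81, 92, 103, 114, 125, 136 → 147 (+11 each step).
Size: tiny, medium, huge, small, large, tiny, medium → huge (repeats tiny → medium → huge → small → large).
Combining the parts gives s/147/huge.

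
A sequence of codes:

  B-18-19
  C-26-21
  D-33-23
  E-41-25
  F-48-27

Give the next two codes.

G-56-29, H-63-31

Letter — letters move forward 1 place in the alphabet: B, C, D, E, F → G → H.
Second component: alternating steps +8, +7, +8, +7, …, so 18, 26, 33, 41, 48 → 56 → 63.
Third component goes 19, 21, 23, 25, 27 → 29 → 31 (+2 each step).
So the next two codes are G-56-29 and H-63-31.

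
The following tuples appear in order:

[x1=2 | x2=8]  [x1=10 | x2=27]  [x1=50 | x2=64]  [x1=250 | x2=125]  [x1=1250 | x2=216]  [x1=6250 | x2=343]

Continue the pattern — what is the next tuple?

For the x1, ×5 each step: 2, 10, 50, 250, 1250, 6250 → 31250.
X2 — perfect cubes: 2³, 3³, 4³, …: 8, 27, 64, 125, 216, 343 → 512.
Putting it together: [x1=31250 | x2=512].

[x1=31250 | x2=512]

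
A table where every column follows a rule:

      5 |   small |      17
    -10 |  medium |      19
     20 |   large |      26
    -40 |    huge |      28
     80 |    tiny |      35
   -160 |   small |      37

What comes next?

320  medium  44

First component: 5, -10, 20, -40, 80, -160 → 320 (×(-2) each step).
Size goes small, medium, large, huge, tiny, small → medium (repeats small → medium → large → huge → tiny).
Third component: alternating steps +2, +7, +2, +7, …, so 17, 19, 26, 28, 35, 37 → 44.
Putting it together: 320  medium  44.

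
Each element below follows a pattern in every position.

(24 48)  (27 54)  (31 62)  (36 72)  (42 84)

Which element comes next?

(49 98)

First entry goes 24, 27, 31, 36, 42 → 49 (differences are 3, 4, 5, … (increasing by 1 each time)).
Second entry: 48, 54, 62, 72, 84 → 98 (always 2 × the first entry).
So the next element is (49 98).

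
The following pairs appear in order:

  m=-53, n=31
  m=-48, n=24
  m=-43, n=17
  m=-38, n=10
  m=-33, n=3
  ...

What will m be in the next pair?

-28

M: -53, -48, -43, -38, -33 → -28 (+5 each step).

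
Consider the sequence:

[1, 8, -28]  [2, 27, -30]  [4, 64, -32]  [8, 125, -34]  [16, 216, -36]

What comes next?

First coordinate: 1, 2, 4, 8, 16 → 32 (×2 each step).
Second coordinate — perfect cubes: 2³, 3³, 4³, …: 8, 27, 64, 125, 216 → 343.
Third coordinate: -28, -30, -32, -34, -36 → -38 (−2 each step).
So the next element is [32, 343, -38].

[32, 343, -38]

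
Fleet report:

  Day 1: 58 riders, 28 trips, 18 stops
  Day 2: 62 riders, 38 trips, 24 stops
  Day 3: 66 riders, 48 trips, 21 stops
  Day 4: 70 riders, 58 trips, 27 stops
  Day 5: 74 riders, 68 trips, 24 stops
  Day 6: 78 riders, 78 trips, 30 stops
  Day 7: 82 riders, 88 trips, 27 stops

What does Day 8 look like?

86 riders, 98 trips, 33 stops

Riders goes 58, 62, 66, 70, 74, 78, 82 → 86 (+4 each step).
Trips: +10 each step; 28, 38, 48, 58, 68, 78, 88 → 98.
Stops — alternating steps +6, −3, +6, −3, …: 18, 24, 21, 27, 24, 30, 27 → 33.
So the next row is 86 riders, 98 trips, 33 stops.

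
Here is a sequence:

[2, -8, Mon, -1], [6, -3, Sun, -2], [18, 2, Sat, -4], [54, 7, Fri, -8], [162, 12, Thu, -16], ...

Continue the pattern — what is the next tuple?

First coordinate: 2, 6, 18, 54, 162 → 486 (×3 each step).
Second coordinate — +5 each step: -8, -3, 2, 7, 12 → 17.
For the day, runs backward through the weekdays Mon→Sun: Mon, Sun, Sat, Fri, Thu → Wed.
Fourth coordinate: -1, -2, -4, -8, -16 → -32 (×2 each step).
Putting it together: [486, 17, Wed, -32].

[486, 17, Wed, -32]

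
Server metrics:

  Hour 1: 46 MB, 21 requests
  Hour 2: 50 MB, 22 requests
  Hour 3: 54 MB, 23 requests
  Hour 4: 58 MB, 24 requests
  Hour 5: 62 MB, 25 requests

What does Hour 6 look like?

66 MB, 26 requests

MB: +4 each step; 46, 50, 54, 58, 62 → 66.
For the requests, +1 each step: 21, 22, 23, 24, 25 → 26.
Combining the parts gives 66 MB, 26 requests.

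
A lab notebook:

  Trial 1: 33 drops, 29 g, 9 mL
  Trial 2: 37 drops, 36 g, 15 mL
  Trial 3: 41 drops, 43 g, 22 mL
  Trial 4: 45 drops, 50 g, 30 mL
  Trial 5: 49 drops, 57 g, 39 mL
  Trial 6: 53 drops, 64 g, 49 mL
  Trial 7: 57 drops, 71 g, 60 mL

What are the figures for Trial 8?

61 drops, 78 g, 72 mL

Drops: 33, 37, 41, 45, 49, 53, 57 → 61 (+4 each step).
G: +7 each step, so 29, 36, 43, 50, 57, 64, 71 → 78.
ML: differences are 6, 7, 8, … (increasing by 1 each time), so 9, 15, 22, 30, 39, 49, 60 → 72.
Putting it together: 61 drops, 78 g, 72 mL.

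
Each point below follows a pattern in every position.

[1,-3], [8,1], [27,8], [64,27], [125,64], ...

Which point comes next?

[216,125]

First coordinate: perfect cubes: 1³, 2³, 3³, …; 1, 8, 27, 64, 125 → 216.
For the second coordinate, always the previous value of the first coordinate: -3, 1, 8, 27, 64 → 125.
So the next point is [216,125].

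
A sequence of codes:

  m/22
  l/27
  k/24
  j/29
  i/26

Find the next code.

h/31

Letter: letters move back 1 place in the alphabet, so m, l, k, j, i → h.
For the second component, alternating steps +5, −3, +5, −3, …: 22, 27, 24, 29, 26 → 31.
Combining the parts gives h/31.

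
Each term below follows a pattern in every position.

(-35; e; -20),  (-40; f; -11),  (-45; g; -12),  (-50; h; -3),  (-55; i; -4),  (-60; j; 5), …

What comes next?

(-65; k; 4)

First entry: −5 each step; -35, -40, -45, -50, -55, -60 → -65.
Letter goes e, f, g, h, i, j → k (letters move forward 1 place in the alphabet).
Third entry — alternating steps +9, −1, +9, −1, …: -20, -11, -12, -3, -4, 5 → 4.
Putting it together: (-65; k; 4).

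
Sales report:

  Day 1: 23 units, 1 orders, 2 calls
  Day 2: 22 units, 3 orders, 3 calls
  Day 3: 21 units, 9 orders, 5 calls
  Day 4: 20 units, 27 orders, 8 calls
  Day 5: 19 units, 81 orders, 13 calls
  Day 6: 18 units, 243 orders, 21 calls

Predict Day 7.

17 units, 729 orders, 34 calls

Units: −1 each step, so 23, 22, 21, 20, 19, 18 → 17.
For the orders, ×3 each step: 1, 3, 9, 27, 81, 243 → 729.
Calls: each term is the sum of the two before it, so 2, 3, 5, 8, 13, 21 → 34.
So the next record is 17 units, 729 orders, 34 calls.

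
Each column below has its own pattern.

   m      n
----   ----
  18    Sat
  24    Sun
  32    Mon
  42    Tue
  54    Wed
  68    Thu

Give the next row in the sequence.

Column m — differences are 6, 8, 10, … (increasing by 2 each time): 18, 24, 32, 42, 54, 68 → 84.
Column n goes Sat, Sun, Mon, Tue, Wed, Thu → Fri (runs through the weekdays Mon→Sun).
So the next row is 84  Fri.

84  Fri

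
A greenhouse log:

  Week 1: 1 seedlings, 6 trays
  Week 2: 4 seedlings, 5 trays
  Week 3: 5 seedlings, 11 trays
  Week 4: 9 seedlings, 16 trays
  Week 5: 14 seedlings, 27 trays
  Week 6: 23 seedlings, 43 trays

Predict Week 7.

Seedlings — each term is the sum of the two before it: 1, 4, 5, 9, 14, 23 → 37.
Trays goes 6, 5, 11, 16, 27, 43 → 70 (each term is the sum of the two before it).
Combining the parts gives 37 seedlings, 70 trays.

37 seedlings, 70 trays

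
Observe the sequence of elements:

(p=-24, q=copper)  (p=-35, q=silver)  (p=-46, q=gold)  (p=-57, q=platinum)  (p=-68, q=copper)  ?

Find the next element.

P: −11 each step, so -24, -35, -46, -57, -68 → -79.
Q — repeats copper → silver → gold → platinum: copper, silver, gold, platinum, copper → silver.
So the next element is (p=-79, q=silver).

(p=-79, q=silver)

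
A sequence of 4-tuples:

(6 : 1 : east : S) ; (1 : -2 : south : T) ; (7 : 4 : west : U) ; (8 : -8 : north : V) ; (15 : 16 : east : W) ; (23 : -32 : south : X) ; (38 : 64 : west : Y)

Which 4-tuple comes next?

First part goes 6, 1, 7, 8, 15, 23, 38 → 61 (each term is the sum of the two before it).
Second part: 1, -2, 4, -8, 16, -32, 64 → -128 (×(-2) each step).
Direction — repeats east → south → west → north: east, south, west, north, east, south, west → north.
Letter — letters move forward 1 place in the alphabet: S, T, U, V, W, X, Y → Z.
So the next 4-tuple is (61 : -128 : north : Z).

(61 : -128 : north : Z)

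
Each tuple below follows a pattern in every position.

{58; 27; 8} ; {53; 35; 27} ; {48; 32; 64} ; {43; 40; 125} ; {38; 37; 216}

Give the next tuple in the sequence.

{33; 45; 343}

For the first slot, −5 each step: 58, 53, 48, 43, 38 → 33.
For the second slot, alternating steps +8, −3, +8, −3, …: 27, 35, 32, 40, 37 → 45.
Third slot: perfect cubes: 2³, 3³, 4³, …, so 8, 27, 64, 125, 216 → 343.
Putting it together: {33; 45; 343}.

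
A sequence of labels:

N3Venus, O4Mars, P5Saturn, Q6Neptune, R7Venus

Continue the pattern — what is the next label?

S8Mars

Letter — letters move forward 1 place in the alphabet: N, O, P, Q, R → S.
Second component goes 3, 4, 5, 6, 7 → 8 (+1 each step).
Planet goes Venus, Mars, Saturn, Neptune, Venus → Mars (repeats Venus → Mars → Saturn → Neptune).
So the next label is S8Mars.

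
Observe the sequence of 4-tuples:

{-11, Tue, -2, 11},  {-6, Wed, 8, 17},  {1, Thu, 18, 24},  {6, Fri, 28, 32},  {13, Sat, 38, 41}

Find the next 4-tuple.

{18, Sun, 48, 51}

First slot: alternating steps +5, +7, +5, +7, …, so -11, -6, 1, 6, 13 → 18.
Day goes Tue, Wed, Thu, Fri, Sat → Sun (runs through the weekdays Mon→Sun).
Third slot: +10 each step; -2, 8, 18, 28, 38 → 48.
Fourth slot: 11, 17, 24, 32, 41 → 51 (differences are 6, 7, 8, … (increasing by 1 each time)).
So the next 4-tuple is {18, Sun, 48, 51}.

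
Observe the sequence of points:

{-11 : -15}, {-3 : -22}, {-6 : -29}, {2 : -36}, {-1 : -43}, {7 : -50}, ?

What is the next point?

{4 : -57}

First component: alternating steps +8, −3, +8, −3, …; -11, -3, -6, 2, -1, 7 → 4.
Second component — −7 each step: -15, -22, -29, -36, -43, -50 → -57.
Putting it together: {4 : -57}.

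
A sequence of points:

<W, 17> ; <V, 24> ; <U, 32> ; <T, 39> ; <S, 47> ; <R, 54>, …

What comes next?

For the letter, letters move back 1 place in the alphabet: W, V, U, T, S, R → Q.
Second value: alternating steps +7, +8, +7, +8, …, so 17, 24, 32, 39, 47, 54 → 62.
Combining the parts gives <Q, 62>.

<Q, 62>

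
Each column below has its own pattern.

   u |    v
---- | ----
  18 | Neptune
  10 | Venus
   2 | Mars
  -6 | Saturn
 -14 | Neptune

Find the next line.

-22  Venus

Column u — −8 each step: 18, 10, 2, -6, -14 → -22.
Column v: repeats Neptune → Venus → Mars → Saturn, so Neptune, Venus, Mars, Saturn, Neptune → Venus.
Combining the parts gives -22  Venus.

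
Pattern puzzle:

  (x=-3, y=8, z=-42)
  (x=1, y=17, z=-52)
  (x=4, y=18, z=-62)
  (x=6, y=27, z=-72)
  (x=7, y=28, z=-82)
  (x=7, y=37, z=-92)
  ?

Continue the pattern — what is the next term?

X: -3, 1, 4, 6, 7, 7 → 6 (differences are 4, 3, 2, … (decreasing by 1 each time)).
Y — alternating steps +9, +1, +9, +1, …: 8, 17, 18, 27, 28, 37 → 38.
Z — −10 each step: -42, -52, -62, -72, -82, -92 → -102.
So the next term is (x=6, y=38, z=-102).

(x=6, y=38, z=-102)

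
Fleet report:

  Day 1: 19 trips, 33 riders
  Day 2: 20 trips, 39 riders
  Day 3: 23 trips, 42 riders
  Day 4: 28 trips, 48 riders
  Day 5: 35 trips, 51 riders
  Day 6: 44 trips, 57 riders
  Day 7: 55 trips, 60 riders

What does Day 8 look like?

Trips: differences are 1, 3, 5, … (increasing by 2 each time), so 19, 20, 23, 28, 35, 44, 55 → 68.
Riders — alternating steps +6, +3, +6, +3, …: 33, 39, 42, 48, 51, 57, 60 → 66.
Combining the parts gives 68 trips, 66 riders.

68 trips, 66 riders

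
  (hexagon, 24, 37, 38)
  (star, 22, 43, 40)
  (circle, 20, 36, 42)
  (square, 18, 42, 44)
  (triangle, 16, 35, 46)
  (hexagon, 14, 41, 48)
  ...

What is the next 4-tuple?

(star, 12, 34, 50)

Shape — repeats hexagon → star → circle → square → triangle: hexagon, star, circle, square, triangle, hexagon → star.
Second component goes 24, 22, 20, 18, 16, 14 → 12 (−2 each step).
Third component goes 37, 43, 36, 42, 35, 41 → 34 (alternating steps +6, −7, +6, −7, …).
Fourth component: together with the second component always sums to 62, so 38, 40, 42, 44, 46, 48 → 50.
Combining the parts gives (star, 12, 34, 50).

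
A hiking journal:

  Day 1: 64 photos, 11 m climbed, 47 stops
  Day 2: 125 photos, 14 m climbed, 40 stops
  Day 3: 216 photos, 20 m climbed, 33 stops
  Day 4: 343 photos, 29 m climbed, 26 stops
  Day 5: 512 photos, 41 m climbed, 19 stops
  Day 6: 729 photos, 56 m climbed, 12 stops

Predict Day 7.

Photos: 64, 125, 216, 343, 512, 729 → 1000 (perfect cubes: 4³, 5³, 6³, …).
For the m climbed, differences are 3, 6, 9, … (increasing by 3 each time): 11, 14, 20, 29, 41, 56 → 74.
Stops: 47, 40, 33, 26, 19, 12 → 5 (−7 each step).
Putting it together: 1000 photos, 74 m climbed, 5 stops.

1000 photos, 74 m climbed, 5 stops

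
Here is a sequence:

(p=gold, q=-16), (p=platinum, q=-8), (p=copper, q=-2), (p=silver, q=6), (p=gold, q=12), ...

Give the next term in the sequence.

P: gold, platinum, copper, silver, gold → platinum (repeats gold → platinum → copper → silver).
Q: -16, -8, -2, 6, 12 → 20 (alternating steps +8, +6, +8, +6, …).
So the next term is (p=platinum, q=20).

(p=platinum, q=20)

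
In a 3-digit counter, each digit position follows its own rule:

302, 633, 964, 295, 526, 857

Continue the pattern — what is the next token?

For the first digit, +3 each step, mod 10: 3, 6, 9, 2, 5, 8 → 1.
Second digit goes 0, 3, 6, 9, 2, 5 → 8 (+3 each step, mod 10).
Third digit — +1 each step, mod 10: 2, 3, 4, 5, 6, 7 → 8.
Combining the parts gives 188.

188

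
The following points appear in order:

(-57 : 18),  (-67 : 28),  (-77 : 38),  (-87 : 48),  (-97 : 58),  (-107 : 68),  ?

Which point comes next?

First part goes -57, -67, -77, -87, -97, -107 → -117 (−10 each step).
Second part goes 18, 28, 38, 48, 58, 68 → 78 (together with the first part always sums to -39).
So the next point is (-117 : 78).

(-117 : 78)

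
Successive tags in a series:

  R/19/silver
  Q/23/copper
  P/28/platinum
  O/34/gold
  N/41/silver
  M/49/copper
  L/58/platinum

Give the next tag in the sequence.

K/68/gold

Letter — letters move back 1 place in the alphabet: R, Q, P, O, N, M, L → K.
Second component: differences are 4, 5, 6, … (increasing by 1 each time), so 19, 23, 28, 34, 41, 49, 58 → 68.
Metal: silver, copper, platinum, gold, silver, copper, platinum → gold (repeats silver → copper → platinum → gold).
Combining the parts gives K/68/gold.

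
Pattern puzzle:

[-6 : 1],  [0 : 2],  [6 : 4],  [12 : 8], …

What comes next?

First part goes -6, 0, 6, 12 → 18 (+6 each step).
Second part — ×2 each step: 1, 2, 4, 8 → 16.
So the next tuple is [18 : 16].

[18 : 16]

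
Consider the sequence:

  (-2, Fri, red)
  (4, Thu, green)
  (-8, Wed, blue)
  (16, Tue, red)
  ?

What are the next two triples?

(-32, Mon, green), (64, Sun, blue)

First component: ×(-2) each step; -2, 4, -8, 16 → -32 → 64.
Day goes Fri, Thu, Wed, Tue → Mon → Sun (runs backward through the weekdays Mon→Sun).
Colour: repeats red → green → blue; red, green, blue, red → green → blue.
Putting the parts together: (-32, Mon, green) and then (64, Sun, blue).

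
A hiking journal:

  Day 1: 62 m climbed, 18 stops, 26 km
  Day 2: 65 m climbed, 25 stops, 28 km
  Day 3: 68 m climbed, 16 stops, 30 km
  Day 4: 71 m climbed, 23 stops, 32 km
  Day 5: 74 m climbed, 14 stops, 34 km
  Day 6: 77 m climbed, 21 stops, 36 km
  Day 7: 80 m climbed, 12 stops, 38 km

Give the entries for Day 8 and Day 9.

M climbed: +3 each step; 62, 65, 68, 71, 74, 77, 80 → 83 → 86.
Stops: alternating steps +7, −9, +7, −9, …, so 18, 25, 16, 23, 14, 21, 12 → 19 → 10.
Km: +2 each step; 26, 28, 30, 32, 34, 36, 38 → 40 → 42.
Putting the parts together: 83 m climbed, 19 stops, 40 km and then 86 m climbed, 10 stops, 42 km.

83 m climbed, 19 stops, 40 km; 86 m climbed, 10 stops, 42 km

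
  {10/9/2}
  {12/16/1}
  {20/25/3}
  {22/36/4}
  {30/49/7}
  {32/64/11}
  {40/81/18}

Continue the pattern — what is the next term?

First component: alternating steps +2, +8, +2, +8, …, so 10, 12, 20, 22, 30, 32, 40 → 42.
Second component: perfect squares: 3², 4², 5², …; 9, 16, 25, 36, 49, 64, 81 → 100.
Third component goes 2, 1, 3, 4, 7, 11, 18 → 29 (each term is the sum of the two before it).
So the next term is {42/100/29}.

{42/100/29}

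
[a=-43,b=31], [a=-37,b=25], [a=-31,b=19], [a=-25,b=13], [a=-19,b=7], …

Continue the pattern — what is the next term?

A: +6 each step; -43, -37, -31, -25, -19 → -13.
B — −6 each step: 31, 25, 19, 13, 7 → 1.
Putting it together: [a=-13,b=1].

[a=-13,b=1]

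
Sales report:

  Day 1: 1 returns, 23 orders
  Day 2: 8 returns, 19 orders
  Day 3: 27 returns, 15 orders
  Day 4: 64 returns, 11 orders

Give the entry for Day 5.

Returns: 1, 8, 27, 64 → 125 (perfect cubes: 1³, 2³, 3³, …).
For the orders, −4 each step: 23, 19, 15, 11 → 7.
Combining the parts gives 125 returns, 7 orders.

125 returns, 7 orders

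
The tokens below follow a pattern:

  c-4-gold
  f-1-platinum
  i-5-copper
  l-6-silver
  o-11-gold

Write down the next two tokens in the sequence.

Letter — letters move forward 3 places in the alphabet: c, f, i, l, o → r → u.
Second component — each term is the sum of the two before it: 4, 1, 5, 6, 11 → 17 → 28.
Metal goes gold, platinum, copper, silver, gold → platinum → copper (repeats gold → platinum → copper → silver).
So the next two tokens are r-17-platinum and u-28-copper.

r-17-platinum then u-28-copper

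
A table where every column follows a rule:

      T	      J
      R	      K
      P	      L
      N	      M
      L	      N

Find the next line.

First letter goes T, R, P, N, L → J (letters move back 2 places in the alphabet).
Second letter: letters move forward 1 place in the alphabet, so J, K, L, M, N → O.
So the next line is J  O.

J  O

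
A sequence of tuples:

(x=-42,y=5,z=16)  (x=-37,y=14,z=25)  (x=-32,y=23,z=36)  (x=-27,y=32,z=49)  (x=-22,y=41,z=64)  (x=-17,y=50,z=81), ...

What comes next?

(x=-12,y=59,z=100)

X: -42, -37, -32, -27, -22, -17 → -12 (+5 each step).
Y goes 5, 14, 23, 32, 41, 50 → 59 (+9 each step).
Z: perfect squares: 4², 5², 6², …, so 16, 25, 36, 49, 64, 81 → 100.
So the next tuple is (x=-12,y=59,z=100).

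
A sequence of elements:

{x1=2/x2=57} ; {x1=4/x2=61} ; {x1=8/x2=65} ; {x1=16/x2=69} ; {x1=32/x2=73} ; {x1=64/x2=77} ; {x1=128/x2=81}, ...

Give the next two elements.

X1: 2, 4, 8, 16, 32, 64, 128 → 256 → 512 (×2 each step).
X2 — +4 each step: 57, 61, 65, 69, 73, 77, 81 → 85 → 89.
So the next two elements are {x1=256/x2=85} and {x1=512/x2=89}.

{x1=256/x2=85}, {x1=512/x2=89}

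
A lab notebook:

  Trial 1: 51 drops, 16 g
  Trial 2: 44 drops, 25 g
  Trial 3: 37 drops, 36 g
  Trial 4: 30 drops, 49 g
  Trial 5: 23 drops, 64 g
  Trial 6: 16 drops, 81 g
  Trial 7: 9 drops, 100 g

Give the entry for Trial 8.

2 drops, 121 g

Drops goes 51, 44, 37, 30, 23, 16, 9 → 2 (−7 each step).
For the g, perfect squares: 4², 5², 6², …: 16, 25, 36, 49, 64, 81, 100 → 121.
Combining the parts gives 2 drops, 121 g.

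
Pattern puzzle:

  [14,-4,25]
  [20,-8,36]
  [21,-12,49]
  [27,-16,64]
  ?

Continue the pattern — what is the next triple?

[28,-20,81]

First slot: alternating steps +6, +1, +6, +1, …; 14, 20, 21, 27 → 28.
Second slot: -4, -8, -12, -16 → -20 (−4 each step).
Third slot: perfect squares: 5², 6², 7², …; 25, 36, 49, 64 → 81.
Combining the parts gives [28,-20,81].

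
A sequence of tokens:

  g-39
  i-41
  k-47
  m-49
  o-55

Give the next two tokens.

Letter: letters move forward 2 places in the alphabet, so g, i, k, m, o → q → s.
For the second component, alternating steps +2, +6, +2, +6, …: 39, 41, 47, 49, 55 → 57 → 63.
So the next two tokens are q-57 and s-63.

q-57, s-63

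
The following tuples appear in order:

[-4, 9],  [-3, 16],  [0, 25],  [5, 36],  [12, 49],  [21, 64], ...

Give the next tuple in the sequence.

First entry: -4, -3, 0, 5, 12, 21 → 32 (differences are 1, 3, 5, … (increasing by 2 each time)).
Second entry goes 9, 16, 25, 36, 49, 64 → 81 (perfect squares: 3², 4², 5², …).
So the next tuple is [32, 81].

[32, 81]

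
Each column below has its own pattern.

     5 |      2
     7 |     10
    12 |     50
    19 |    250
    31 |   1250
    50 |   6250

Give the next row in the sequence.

81  31250

First component: each term is the sum of the two before it; 5, 7, 12, 19, 31, 50 → 81.
Second component: ×5 each step; 2, 10, 50, 250, 1250, 6250 → 31250.
So the next row is 81  31250.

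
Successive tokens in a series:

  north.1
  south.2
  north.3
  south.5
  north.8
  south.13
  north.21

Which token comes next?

Direction goes north, south, north, south, north, south, north → south (alternates north ↔ south).
Second component: each term is the sum of the two before it; 1, 2, 3, 5, 8, 13, 21 → 34.
So the next token is south.34.

south.34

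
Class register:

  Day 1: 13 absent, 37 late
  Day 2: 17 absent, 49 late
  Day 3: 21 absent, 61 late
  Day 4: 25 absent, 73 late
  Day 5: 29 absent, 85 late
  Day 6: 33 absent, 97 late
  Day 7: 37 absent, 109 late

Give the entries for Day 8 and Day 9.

41 absent, 121 late; 45 absent, 133 late

Absent: +4 each step; 13, 17, 21, 25, 29, 33, 37 → 41 → 45.
Late: +12 each step; 37, 49, 61, 73, 85, 97, 109 → 121 → 133.
Putting the parts together: 41 absent, 121 late and then 45 absent, 133 late.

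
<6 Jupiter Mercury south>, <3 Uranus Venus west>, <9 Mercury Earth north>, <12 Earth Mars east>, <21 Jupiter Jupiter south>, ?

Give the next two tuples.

<33 Uranus Saturn west>, <54 Mercury Uranus north>

First value: each term is the sum of the two before it, so 6, 3, 9, 12, 21 → 33 → 54.
First planet: repeats Jupiter → Uranus → Mercury → Earth; Jupiter, Uranus, Mercury, Earth, Jupiter → Uranus → Mercury.
Second planet — runs through the planets Mercury→Neptune: Mercury, Venus, Earth, Mars, Jupiter → Saturn → Uranus.
For the direction, repeats south → west → north → east: south, west, north, east, south → west → north.
So the next two tuples are <33 Uranus Saturn west> and <54 Mercury Uranus north>.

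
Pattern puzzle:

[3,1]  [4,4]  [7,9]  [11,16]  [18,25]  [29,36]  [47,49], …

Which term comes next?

First coordinate goes 3, 4, 7, 11, 18, 29, 47 → 76 (each term is the sum of the two before it).
Second coordinate: 1, 4, 9, 16, 25, 36, 49 → 64 (perfect squares: 1², 2², 3², …).
Putting it together: [76,64].

[76,64]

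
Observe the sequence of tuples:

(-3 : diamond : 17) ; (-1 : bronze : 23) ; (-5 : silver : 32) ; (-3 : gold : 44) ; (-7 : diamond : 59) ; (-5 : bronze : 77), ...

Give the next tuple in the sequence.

First value goes -3, -1, -5, -3, -7, -5 → -9 (alternating steps +2, −4, +2, −4, …).
Rank: repeats diamond → bronze → silver → gold, so diamond, bronze, silver, gold, diamond, bronze → silver.
Third value: differences are 6, 9, 12, … (increasing by 3 each time); 17, 23, 32, 44, 59, 77 → 98.
So the next tuple is (-9 : silver : 98).

(-9 : silver : 98)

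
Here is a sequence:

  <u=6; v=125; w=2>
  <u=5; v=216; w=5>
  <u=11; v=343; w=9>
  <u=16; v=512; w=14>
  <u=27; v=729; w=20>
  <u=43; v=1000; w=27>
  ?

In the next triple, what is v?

1331

V: perfect cubes: 5³, 6³, 7³, …; 125, 216, 343, 512, 729, 1000 → 1331.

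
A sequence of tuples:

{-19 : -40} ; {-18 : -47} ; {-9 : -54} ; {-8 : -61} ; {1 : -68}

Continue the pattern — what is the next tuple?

{2 : -75}

First value: -19, -18, -9, -8, 1 → 2 (alternating steps +1, +9, +1, +9, …).
Second value — −7 each step: -40, -47, -54, -61, -68 → -75.
So the next tuple is {2 : -75}.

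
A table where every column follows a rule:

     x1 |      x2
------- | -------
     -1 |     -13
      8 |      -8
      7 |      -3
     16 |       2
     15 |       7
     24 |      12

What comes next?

23  17

Column x1: alternating steps +9, −1, +9, −1, …; -1, 8, 7, 16, 15, 24 → 23.
Column x2 goes -13, -8, -3, 2, 7, 12 → 17 (+5 each step).
Combining the parts gives 23  17.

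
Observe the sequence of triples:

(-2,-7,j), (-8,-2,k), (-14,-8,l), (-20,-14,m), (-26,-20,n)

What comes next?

(-32,-26,o)

First component: −6 each step, so -2, -8, -14, -20, -26 → -32.
Second component: always the previous value of the first component; -7, -2, -8, -14, -20 → -26.
Letter: letters move forward 1 place in the alphabet, so j, k, l, m, n → o.
Putting it together: (-32,-26,o).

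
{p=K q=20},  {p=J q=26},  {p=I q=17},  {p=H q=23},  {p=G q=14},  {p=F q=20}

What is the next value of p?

P goes K, J, I, H, G, F → E (letters move back 1 place in the alphabet).

E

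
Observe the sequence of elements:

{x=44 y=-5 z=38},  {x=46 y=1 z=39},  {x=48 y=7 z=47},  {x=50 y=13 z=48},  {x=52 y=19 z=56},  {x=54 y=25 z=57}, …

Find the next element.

{x=56 y=31 z=65}

X: +2 each step, so 44, 46, 48, 50, 52, 54 → 56.
Y: -5, 1, 7, 13, 19, 25 → 31 (+6 each step).
Z: alternating steps +1, +8, +1, +8, …; 38, 39, 47, 48, 56, 57 → 65.
Putting it together: {x=56 y=31 z=65}.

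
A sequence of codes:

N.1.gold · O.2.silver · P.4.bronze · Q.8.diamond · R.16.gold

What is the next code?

S.32.silver

Letter goes N, O, P, Q, R → S (letters move forward 1 place in the alphabet).
For the second component, ×2 each step: 1, 2, 4, 8, 16 → 32.
Rank goes gold, silver, bronze, diamond, gold → silver (repeats gold → silver → bronze → diamond).
So the next code is S.32.silver.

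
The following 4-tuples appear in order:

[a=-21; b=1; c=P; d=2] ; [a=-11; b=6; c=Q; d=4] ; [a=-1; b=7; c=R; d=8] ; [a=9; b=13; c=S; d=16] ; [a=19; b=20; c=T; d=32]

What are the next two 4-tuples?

A: -21, -11, -1, 9, 19 → 29 → 39 (+10 each step).
B goes 1, 6, 7, 13, 20 → 33 → 53 (each term is the sum of the two before it).
C goes P, Q, R, S, T → U → V (letters move forward 1 place in the alphabet).
D goes 2, 4, 8, 16, 32 → 64 → 128 (×2 each step).
Putting the parts together: [a=29; b=33; c=U; d=64] and then [a=39; b=53; c=V; d=128].

[a=29; b=33; c=U; d=64], [a=39; b=53; c=V; d=128]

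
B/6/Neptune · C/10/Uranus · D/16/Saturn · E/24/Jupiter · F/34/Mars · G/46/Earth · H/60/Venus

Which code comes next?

Letter: letters move forward 1 place in the alphabet; B, C, D, E, F, G, H → I.
For the second component, differences are 4, 6, 8, … (increasing by 2 each time): 6, 10, 16, 24, 34, 46, 60 → 76.
Planet: runs backward through the planets Mercury→Neptune, so Neptune, Uranus, Saturn, Jupiter, Mars, Earth, Venus → Mercury.
So the next code is I/76/Mercury.

I/76/Mercury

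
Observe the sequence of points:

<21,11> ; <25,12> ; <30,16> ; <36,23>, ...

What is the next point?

<43,33>

For the first part, differences are 4, 5, 6, … (increasing by 1 each time): 21, 25, 30, 36 → 43.
Second part — differences are 1, 4, 7, … (increasing by 3 each time): 11, 12, 16, 23 → 33.
So the next point is <43,33>.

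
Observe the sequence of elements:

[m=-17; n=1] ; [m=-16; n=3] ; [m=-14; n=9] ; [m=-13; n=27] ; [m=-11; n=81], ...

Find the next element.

[m=-10; n=243]

M goes -17, -16, -14, -13, -11 → -10 (alternating steps +1, +2, +1, +2, …).
N — ×3 each step: 1, 3, 9, 27, 81 → 243.
Combining the parts gives [m=-10; n=243].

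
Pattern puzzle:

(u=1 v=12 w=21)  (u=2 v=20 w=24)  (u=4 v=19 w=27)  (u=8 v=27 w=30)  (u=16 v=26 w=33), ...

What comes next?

(u=32 v=34 w=36)

U goes 1, 2, 4, 8, 16 → 32 (×2 each step).
V — alternating steps +8, −1, +8, −1, …: 12, 20, 19, 27, 26 → 34.
W goes 21, 24, 27, 30, 33 → 36 (+3 each step).
Combining the parts gives (u=32 v=34 w=36).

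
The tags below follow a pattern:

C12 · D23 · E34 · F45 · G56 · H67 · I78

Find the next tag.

J89

Letter: C, D, E, F, G, H, I → J (letters move forward 1 place in the alphabet).
Second component: 12, 23, 34, 45, 56, 67, 78 → 89 (+11 each step).
Combining the parts gives J89.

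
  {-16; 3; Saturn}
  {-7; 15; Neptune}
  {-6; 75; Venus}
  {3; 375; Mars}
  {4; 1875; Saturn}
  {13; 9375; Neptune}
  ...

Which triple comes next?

First component goes -16, -7, -6, 3, 4, 13 → 14 (alternating steps +9, +1, +9, +1, …).
Second component — ×5 each step: 3, 15, 75, 375, 1875, 9375 → 46875.
Planet: repeats Saturn → Neptune → Venus → Mars; Saturn, Neptune, Venus, Mars, Saturn, Neptune → Venus.
Putting it together: {14; 46875; Venus}.

{14; 46875; Venus}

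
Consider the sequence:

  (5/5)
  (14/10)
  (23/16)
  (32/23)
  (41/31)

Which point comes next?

(50/40)

First coordinate: 5, 14, 23, 32, 41 → 50 (+9 each step).
Second coordinate: differences are 5, 6, 7, … (increasing by 1 each time); 5, 10, 16, 23, 31 → 40.
So the next point is (50/40).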